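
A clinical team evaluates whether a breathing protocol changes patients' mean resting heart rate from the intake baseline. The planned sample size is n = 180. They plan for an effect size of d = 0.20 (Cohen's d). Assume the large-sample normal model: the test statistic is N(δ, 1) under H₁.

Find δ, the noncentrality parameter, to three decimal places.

δ ≈ 2.683

The noncentrality parameter scales effect size by the design's sample-size factor: δ = d·√n = 0.20 × √180 = 2.6833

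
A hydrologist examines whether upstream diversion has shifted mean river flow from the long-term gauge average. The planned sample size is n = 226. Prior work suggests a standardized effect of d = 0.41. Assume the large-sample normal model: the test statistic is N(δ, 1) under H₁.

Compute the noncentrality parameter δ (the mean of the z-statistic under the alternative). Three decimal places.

The noncentrality parameter scales effect size by the design's sample-size factor: δ = d·√n = 0.41 × √226 = 6.1637

δ ≈ 6.164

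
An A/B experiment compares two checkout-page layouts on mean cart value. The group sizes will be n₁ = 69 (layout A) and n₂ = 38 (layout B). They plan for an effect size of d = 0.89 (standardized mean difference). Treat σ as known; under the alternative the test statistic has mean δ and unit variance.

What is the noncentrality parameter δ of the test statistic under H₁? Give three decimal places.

δ ≈ 4.406

The noncentrality parameter scales effect size by the design's sample-size factor: δ = d / √(1/n₁ + 1/n₂) = 0.89 / √(1/69 + 1/38) = 4.4057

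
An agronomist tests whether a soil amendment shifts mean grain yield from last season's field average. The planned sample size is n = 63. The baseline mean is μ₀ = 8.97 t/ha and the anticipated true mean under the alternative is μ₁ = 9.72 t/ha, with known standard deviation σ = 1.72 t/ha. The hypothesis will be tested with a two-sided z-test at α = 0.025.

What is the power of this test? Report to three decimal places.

Standardized effect: d = |μ₁ − μ₀| / σ = |9.72 − 8.97| / 1.72 = 0.4360
Noncentrality parameter: δ = d·√n = 0.4360 × √63 = 3.4610
Critical value for a two-sided test at α = 0.025: z_{α/2} = 2.241.
Power = Φ(δ − 2.241) + Φ(−δ − 2.241) = Φ(1.220) + Φ(-5.702) = 0.8887 + 0.0000 = 0.8887.

Power ≈ 0.889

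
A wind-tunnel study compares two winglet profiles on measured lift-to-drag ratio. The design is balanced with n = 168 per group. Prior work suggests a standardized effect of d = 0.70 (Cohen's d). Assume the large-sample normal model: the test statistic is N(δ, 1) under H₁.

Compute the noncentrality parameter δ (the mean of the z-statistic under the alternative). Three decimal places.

The noncentrality parameter scales effect size by the design's sample-size factor: δ = d·√(n/2) = 0.70 × √(168/2) = 6.4156

δ ≈ 6.416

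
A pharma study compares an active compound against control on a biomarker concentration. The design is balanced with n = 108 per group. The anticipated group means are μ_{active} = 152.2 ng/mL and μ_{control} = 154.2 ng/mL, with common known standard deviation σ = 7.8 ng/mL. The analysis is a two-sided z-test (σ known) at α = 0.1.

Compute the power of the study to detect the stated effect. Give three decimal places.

Standardized effect: d = |μ_{active} − μ_{control}| / σ = |152.2 − 154.2| / 7.8 = 0.2564
Noncentrality parameter: λ = d·√(n/2) = 0.2564 × √(108/2) = 1.8842
Critical value for a two-sided test at α = 0.1: z_{α/2} = 1.645.
Power = Φ(λ − 1.645) + Φ(−λ − 1.645) = Φ(0.239) + Φ(-3.529) = 0.5946 + 0.0002 = 0.5948.

Power ≈ 0.595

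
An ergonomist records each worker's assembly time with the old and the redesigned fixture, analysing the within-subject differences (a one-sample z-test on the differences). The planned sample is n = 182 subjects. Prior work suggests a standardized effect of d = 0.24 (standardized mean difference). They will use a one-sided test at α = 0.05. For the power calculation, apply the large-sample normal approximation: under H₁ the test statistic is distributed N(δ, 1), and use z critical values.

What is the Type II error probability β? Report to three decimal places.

β ≈ 0.056

Noncentrality parameter: δ = d·√n = 0.24 × √182 = 3.2378
One-sided α = 0.05 → critical value z_{0.05} = 1.645.
Power = Φ(δ − 1.645) = Φ(1.593) = 0.9444.
Type II error: β = 1 − power = 1 − 0.9444 = 0.0556.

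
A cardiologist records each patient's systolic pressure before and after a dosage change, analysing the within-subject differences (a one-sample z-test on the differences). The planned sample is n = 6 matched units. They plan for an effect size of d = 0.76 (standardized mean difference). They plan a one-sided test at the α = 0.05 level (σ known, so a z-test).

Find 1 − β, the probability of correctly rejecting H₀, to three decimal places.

Noncentrality parameter: δ = d·√n = 0.76 × √6 = 1.8616
One-sided α = 0.05 → critical value z_{0.05} = 1.645.
Power = P(Z > 1.645 − δ) = Φ(0.217) = 0.5858.

Power ≈ 0.586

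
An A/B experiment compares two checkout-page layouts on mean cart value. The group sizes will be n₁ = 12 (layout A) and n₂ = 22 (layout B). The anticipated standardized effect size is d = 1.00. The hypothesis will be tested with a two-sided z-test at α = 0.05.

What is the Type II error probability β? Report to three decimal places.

β ≈ 0.204

Noncentrality parameter: δ = d / √(1/n₁ + 1/n₂) = 1.00 / √(1/12 + 1/22) = 2.7865
Critical value for a two-sided test at α = 0.05: z_{α/2} = 1.960.
Power = Φ(δ − 1.960) + Φ(−δ − 1.960) = Φ(0.827) + Φ(-4.746) = 0.7958 + 0.0000 = 0.7958.
Type II error: β = 1 − power = 1 − 0.7958 = 0.2042.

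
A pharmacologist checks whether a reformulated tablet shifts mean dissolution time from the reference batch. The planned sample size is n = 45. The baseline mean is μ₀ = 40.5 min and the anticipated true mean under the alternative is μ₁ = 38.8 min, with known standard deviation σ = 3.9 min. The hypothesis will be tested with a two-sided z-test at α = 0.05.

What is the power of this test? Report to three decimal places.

Power ≈ 0.833

Standardized effect: d = |μ₁ − μ₀| / σ = |38.8 − 40.5| / 3.9 = 0.4359
Noncentrality parameter: δ = d·√n = 0.4359 × √45 = 2.9241
Two-sided α = 0.05 → critical value z_{0.025} = 1.960.
Power = Φ(δ − 1.960) + Φ(−δ − 1.960) = Φ(0.964) + Φ(-4.884) = 0.8325 + 0.0000 = 0.8325.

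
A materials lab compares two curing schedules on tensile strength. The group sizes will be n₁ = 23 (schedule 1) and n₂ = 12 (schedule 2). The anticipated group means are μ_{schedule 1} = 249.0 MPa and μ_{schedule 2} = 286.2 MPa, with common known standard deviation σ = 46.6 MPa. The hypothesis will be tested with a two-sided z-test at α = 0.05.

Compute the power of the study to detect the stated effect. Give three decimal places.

Power ≈ 0.611

Standardized effect: d = |μ_{schedule 1} − μ_{schedule 2}| / σ = |249.0 − 286.2| / 46.6 = 0.7983
Noncentrality parameter: δ = d / √(1/n₁ + 1/n₂) = 0.7983 / √(1/23 + 1/12) = 2.2417
Two-sided α = 0.05 → critical value z_{0.025} = 1.960.
Power = Φ(δ − 1.960) + Φ(−δ − 1.960) = Φ(0.282) + Φ(-4.202) = 0.6109 + 0.0000 = 0.6109.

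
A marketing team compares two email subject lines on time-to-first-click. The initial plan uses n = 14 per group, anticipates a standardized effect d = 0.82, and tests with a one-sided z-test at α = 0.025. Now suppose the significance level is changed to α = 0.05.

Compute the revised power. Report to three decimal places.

δ = d·√(n/2) = 0.82 × √(14/2) = 2.1695 (unchanged). New critical value: z_{0.05} = 1.645.
Revised power = P(Z > 1.645 − δ) = Φ(0.525) = 0.7001.

Power ≈ 0.700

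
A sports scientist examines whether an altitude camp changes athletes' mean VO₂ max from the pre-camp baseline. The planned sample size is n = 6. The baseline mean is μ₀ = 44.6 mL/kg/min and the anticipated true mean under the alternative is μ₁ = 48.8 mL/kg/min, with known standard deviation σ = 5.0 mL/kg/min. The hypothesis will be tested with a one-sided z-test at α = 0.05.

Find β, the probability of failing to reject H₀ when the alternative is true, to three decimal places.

β ≈ 0.340

Standardized effect: d = |μ₁ − μ₀| / σ = |48.8 − 44.6| / 5.0 = 0.8400
Noncentrality parameter: δ = d·√n = 0.8400 × √6 = 2.0576
Critical value for a one-sided test at α = 0.05: z_α = 1.645.
Power = P(Z > 1.645 − δ) = Φ(0.413) = 0.6601.
Type II error: β = 1 − power = 1 − 0.6601 = 0.3399.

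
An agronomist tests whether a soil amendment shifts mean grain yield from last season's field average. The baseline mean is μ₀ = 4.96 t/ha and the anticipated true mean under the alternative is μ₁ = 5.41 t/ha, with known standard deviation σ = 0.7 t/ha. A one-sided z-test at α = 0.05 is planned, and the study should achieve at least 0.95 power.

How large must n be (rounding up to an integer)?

n = 27

Standardized effect: d = |μ₁ − μ₀| / σ = |5.41 − 4.96| / 0.7 = 0.6429
For power 0.95 need Φ(δ − z_{0.05}) = 0.95, so δ = z_{0.05} + z_{0.05} = 1.645 + 1.645 = 3.290.
δ = d·√n ⇒ n = (δ/d)² = (3.290 / 0.6429)² = 26.19.
Rounding up, n = 27.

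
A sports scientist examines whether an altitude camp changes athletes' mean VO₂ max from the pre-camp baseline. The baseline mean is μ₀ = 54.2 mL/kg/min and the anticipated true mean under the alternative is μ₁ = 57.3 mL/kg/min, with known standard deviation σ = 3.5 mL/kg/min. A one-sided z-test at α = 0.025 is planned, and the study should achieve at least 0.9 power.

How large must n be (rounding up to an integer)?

n = 14

Standardized effect: d = |μ₁ − μ₀| / σ = |57.3 − 54.2| / 3.5 = 0.8857
For power 0.9 need Φ(δ − z_{0.025}) = 0.9, so δ = z_{0.025} + z_{0.10} = 1.960 + 1.282 = 3.242.
δ = d·√n ⇒ n = (δ/d)² = (3.242 / 0.8857)² = 13.39.
Round up to the next whole unit.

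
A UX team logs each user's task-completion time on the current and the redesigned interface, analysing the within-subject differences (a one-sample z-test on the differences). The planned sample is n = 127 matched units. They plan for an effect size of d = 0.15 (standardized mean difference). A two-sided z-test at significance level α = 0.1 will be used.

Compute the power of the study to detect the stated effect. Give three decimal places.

Noncentrality parameter: δ = d·√n = 0.15 × √127 = 1.6904
Two-sided α = 0.1 → critical value z_{0.05} = 1.645.
Power = Φ(δ − 1.645) + Φ(−δ − 1.645) = Φ(0.046) + Φ(-3.335) = 0.5182 + 0.0004 = 0.5186.

Power ≈ 0.519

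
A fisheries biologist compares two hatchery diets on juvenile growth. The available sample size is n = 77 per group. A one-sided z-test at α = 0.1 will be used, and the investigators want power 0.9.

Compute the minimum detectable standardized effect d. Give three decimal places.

Required noncentrality: δ = z_{0.1} + z_{0.10} = 1.282 + 1.282 = 2.563.
δ = d·√(n/2) ⇒ d = δ/√(n/2) = 2.563/√(77/2) = 0.4131.

d ≈ 0.413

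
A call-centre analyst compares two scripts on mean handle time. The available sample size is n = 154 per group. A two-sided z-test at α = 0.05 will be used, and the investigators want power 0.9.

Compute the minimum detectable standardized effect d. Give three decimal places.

d ≈ 0.369

Need Φ(δ − 1.960) = 0.9, so δ = 1.960 + 1.282 = 3.242.
(Lower-tail contribution to power is negligible for δ > 0.)
δ = d·√(n/2) ⇒ d = δ/√(n/2) = 3.242/√(154/2) = 0.3694.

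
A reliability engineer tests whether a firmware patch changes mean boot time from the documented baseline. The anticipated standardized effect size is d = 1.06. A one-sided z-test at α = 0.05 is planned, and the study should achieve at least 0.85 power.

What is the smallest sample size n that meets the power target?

n = 7

Set Φ(δ − 1.645) = 0.85; then δ − 1.645 = Φ⁻¹(0.85) = 1.036, giving δ = 2.681.
δ = d·√n ⇒ n = (δ/d)² = (2.681 / 1.06)² = 6.40.
Rounding up, n = 7.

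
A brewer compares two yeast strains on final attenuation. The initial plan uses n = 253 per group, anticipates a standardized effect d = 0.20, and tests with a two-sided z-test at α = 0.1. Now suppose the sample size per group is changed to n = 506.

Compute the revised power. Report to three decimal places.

With n = 506 per group: δ = d·√(n/2) = 0.20 × √(506/2) = 3.1812. Critical value z_{0.05} = 1.645.
Revised power = Φ(δ − 1.645) + Φ(−δ − 1.645) = Φ(1.536) + Φ(-4.826) = 0.9378 + 0.0000 = 0.9378.

Power ≈ 0.938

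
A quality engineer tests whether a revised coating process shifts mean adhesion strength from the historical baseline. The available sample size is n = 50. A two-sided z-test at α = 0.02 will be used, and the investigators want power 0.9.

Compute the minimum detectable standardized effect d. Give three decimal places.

d ≈ 0.510

Need Φ(δ − 2.326) = 0.9, so δ = 2.326 + 1.282 = 3.608.
(Lower-tail contribution to power is negligible for δ > 0.)
δ = d·√n ⇒ d = δ/√n = 3.608/√50 = 0.5102.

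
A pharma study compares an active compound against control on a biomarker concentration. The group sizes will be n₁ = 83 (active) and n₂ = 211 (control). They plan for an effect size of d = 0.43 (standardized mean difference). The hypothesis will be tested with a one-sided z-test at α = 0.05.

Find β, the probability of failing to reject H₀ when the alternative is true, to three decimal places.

β ≈ 0.047

Noncentrality parameter: δ = d / √(1/n₁ + 1/n₂) = 0.43 / √(1/83 + 1/211) = 3.3188
One-sided α = 0.05 → critical value z_{0.05} = 1.645.
Power = P(Z > 1.645 − δ) = Φ(1.674) = 0.9529.
Type II error: β = 1 − power = 1 − 0.9529 = 0.0471.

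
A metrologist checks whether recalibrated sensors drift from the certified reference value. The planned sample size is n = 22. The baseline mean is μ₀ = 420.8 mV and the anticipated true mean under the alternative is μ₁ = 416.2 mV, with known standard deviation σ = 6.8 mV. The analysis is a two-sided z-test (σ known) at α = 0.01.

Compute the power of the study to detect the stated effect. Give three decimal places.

Standardized effect: d = |μ₁ − μ₀| / σ = |416.2 − 420.8| / 6.8 = 0.6765
Noncentrality parameter: δ = d·√n = 0.6765 × √22 = 3.1729
Critical value for a two-sided test at α = 0.01: z_{α/2} = 2.576.
Power = Φ(δ − 2.576) + Φ(−δ − 2.576) = Φ(0.597) + Φ(-5.749) = 0.7248 + 0.0000 = 0.7248.

Power ≈ 0.725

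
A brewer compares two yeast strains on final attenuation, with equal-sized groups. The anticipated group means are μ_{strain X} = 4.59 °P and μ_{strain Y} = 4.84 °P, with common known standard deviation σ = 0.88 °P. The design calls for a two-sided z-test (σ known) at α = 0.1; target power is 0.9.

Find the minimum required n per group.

Standardized effect: d = |μ_{strain X} − μ_{strain Y}| / σ = |4.59 − 4.84| / 0.88 = 0.2841
For power 0.9 need Φ(δ − z_{0.05}) = 0.9, so δ = z_{0.05} + z_{0.10} = 1.645 + 1.282 = 2.926.
(For δ > 0 the lower-tail rejection region contributes negligibly to power, so the one-term inversion is standard.)
δ = d·√(n/2) ⇒ n = 2(δ/d)² = 2 × (2.926 / 0.2841)² = 212.22.
Rounding up, n = 213 per group.

n = 213 per group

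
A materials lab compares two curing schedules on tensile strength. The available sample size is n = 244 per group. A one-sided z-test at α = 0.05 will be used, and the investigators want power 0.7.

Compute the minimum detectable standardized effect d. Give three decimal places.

Required noncentrality: δ = z_{0.05} + z_{0.30} = 1.645 + 0.524 = 2.169.
δ = d·√(n/2) ⇒ d = δ/√(n/2) = 2.169/√(244/2) = 0.1964.

d ≈ 0.196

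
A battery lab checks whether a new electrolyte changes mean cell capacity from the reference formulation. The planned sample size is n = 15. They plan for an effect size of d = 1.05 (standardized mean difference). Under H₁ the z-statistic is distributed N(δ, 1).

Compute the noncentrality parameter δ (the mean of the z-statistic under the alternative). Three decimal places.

δ = d·√n = 1.05 × √15 = 4.0666

δ ≈ 4.067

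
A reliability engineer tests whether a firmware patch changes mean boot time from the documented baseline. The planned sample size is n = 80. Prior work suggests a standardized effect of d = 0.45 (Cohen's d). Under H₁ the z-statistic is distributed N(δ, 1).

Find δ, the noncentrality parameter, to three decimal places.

δ = d·√n = 0.45 × √80 = 4.0249

δ ≈ 4.025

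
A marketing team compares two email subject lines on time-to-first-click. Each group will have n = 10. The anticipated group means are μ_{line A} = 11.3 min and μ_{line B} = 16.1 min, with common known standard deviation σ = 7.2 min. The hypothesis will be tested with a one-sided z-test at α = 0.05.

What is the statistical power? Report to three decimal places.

Power ≈ 0.439

Standardized effect: d = |μ_{line A} − μ_{line B}| / σ = |11.3 − 16.1| / 7.2 = 0.6667
Noncentrality parameter: δ = d·√(n/2) = 0.6667 × √(10/2) = 1.4907
One-sided α = 0.05 → critical value z_{0.05} = 1.645.
Power = Φ(δ − 1.645) = Φ(-0.154) = 0.4387.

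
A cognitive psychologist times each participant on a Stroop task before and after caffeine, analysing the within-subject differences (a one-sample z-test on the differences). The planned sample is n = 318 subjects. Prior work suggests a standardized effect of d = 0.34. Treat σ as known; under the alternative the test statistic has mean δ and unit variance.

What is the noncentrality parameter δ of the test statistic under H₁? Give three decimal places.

δ ≈ 6.063

The noncentrality parameter scales effect size by the design's sample-size factor: δ = d·√n = 0.34 × √318 = 6.0631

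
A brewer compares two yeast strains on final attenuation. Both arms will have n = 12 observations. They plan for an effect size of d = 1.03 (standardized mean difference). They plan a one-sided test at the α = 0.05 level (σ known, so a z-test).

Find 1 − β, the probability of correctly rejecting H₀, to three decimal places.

Noncentrality parameter: δ = d·√(n/2) = 1.03 × √(12/2) = 2.5230
Critical value for a one-sided test at α = 0.05: z_α = 1.645.
Power = Φ(δ − 1.645) = Φ(0.878) = 0.8101.

Power ≈ 0.810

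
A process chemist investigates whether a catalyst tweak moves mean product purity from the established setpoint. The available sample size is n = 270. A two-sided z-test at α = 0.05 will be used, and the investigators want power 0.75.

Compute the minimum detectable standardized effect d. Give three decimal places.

d ≈ 0.160

Need Φ(δ − 1.960) = 0.75, so δ = 1.960 + 0.674 = 2.634.
(The second rejection-region term Φ(−δ − z_{α/2}) is negligible and dropped.)
δ = d·√n ⇒ d = δ/√n = 2.634/√270 = 0.1603.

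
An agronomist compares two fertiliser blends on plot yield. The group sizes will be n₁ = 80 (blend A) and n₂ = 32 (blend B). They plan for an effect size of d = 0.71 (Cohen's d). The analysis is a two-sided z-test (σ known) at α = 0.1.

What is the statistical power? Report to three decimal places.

Power ≈ 0.960

Noncentrality parameter: δ = d / √(1/n₁ + 1/n₂) = 0.71 / √(1/80 + 1/32) = 3.3944
Critical value for a two-sided test at α = 0.1: z_{α/2} = 1.645.
Power = Φ(δ − 1.645) + Φ(−δ − 1.645) = Φ(1.750) + Φ(-5.039) = 0.9599 + 0.0000 = 0.9599.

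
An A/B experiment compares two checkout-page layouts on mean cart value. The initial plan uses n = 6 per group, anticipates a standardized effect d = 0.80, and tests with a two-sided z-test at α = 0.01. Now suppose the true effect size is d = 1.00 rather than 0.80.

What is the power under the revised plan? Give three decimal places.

With d = 1.00: δ = d·√(n/2) = 1.00 × √(6/2) = 1.7321. Critical value z_{0.005} = 2.576.
Revised power = Φ(δ − 2.576) + Φ(−δ − 2.576) = Φ(-0.844) + Φ(-4.308) = 0.1994 + 0.0000 = 0.1994.

Power ≈ 0.199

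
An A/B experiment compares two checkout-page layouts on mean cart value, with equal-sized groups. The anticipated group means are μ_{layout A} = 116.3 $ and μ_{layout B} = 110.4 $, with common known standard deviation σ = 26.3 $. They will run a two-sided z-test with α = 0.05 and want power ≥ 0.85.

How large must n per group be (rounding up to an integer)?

Standardized effect: d = |μ_{layout A} − μ_{layout B}| / σ = |116.3 − 110.4| / 26.3 = 0.2243
For power 0.85 need Φ(δ − z_{0.025}) = 0.85, so δ = z_{0.025} + z_{0.15} = 1.960 + 1.036 = 2.996.
(The Φ(−δ − z_{α/2}) term is vanishingly small for δ > 0 and is dropped in the standard sample-size formula.)
δ = d·√(n/2) ⇒ n = 2(δ/d)² = 2 × (2.996 / 0.2243)² = 356.81.
Round up to the next whole unit.

n = 357 per group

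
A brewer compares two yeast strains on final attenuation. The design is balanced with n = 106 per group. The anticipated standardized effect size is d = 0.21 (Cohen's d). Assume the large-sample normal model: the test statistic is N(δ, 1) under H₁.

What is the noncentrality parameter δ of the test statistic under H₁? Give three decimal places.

δ ≈ 1.529

δ = d·√(n/2) = 0.21 × √(106/2) = 1.5288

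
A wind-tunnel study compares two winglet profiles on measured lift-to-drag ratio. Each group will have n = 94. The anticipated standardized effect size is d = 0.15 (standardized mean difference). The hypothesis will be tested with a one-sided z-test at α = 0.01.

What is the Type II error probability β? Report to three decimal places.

Noncentrality parameter: δ = d·√(n/2) = 0.15 × √(94/2) = 1.0283
One-sided α = 0.01 → critical value z_{0.01} = 2.326.
Power = P(Z > 2.326 − δ) = Φ(-1.298) = 0.0971.
Type II error: β = 1 − power = 1 − 0.0971 = 0.9029.

β ≈ 0.903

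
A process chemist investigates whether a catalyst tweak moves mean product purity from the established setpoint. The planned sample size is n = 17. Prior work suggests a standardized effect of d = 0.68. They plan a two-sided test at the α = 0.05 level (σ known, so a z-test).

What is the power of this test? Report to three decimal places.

Noncentrality parameter: δ = d·√n = 0.68 × √17 = 2.8037
Two-sided α = 0.05 → critical value z_{0.025} = 1.960.
Power = Φ(δ − 1.960) + Φ(−δ − 1.960) = Φ(0.844) + Φ(-4.764) = 0.8006 + 0.0000 = 0.8006.

Power ≈ 0.801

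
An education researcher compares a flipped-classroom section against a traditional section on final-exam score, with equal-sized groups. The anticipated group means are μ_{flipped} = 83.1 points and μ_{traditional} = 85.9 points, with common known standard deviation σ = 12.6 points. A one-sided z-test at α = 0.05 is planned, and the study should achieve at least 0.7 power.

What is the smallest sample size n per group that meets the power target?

n = 191 per group

Standardized effect: d = |μ_{flipped} − μ_{traditional}| / σ = |83.1 − 85.9| / 12.6 = 0.2222
Set Φ(δ − 1.645) = 0.7; then δ − 1.645 = Φ⁻¹(0.7) = 0.524, giving δ = 2.169.
δ = d·√(n/2) ⇒ n = 2(δ/d)² = 2 × (2.169 / 0.2222)² = 190.58.
Round up to the next whole unit.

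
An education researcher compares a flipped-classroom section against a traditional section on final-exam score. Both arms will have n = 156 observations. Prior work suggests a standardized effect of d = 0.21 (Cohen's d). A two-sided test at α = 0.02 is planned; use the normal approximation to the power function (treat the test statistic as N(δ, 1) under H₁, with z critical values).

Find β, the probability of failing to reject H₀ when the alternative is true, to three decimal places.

Noncentrality parameter: δ = d·√(n/2) = 0.21 × √(156/2) = 1.8547
Critical value for a two-sided test at α = 0.02: z_{α/2} = 2.326.
Power = Φ(δ − 2.326) + Φ(−δ − 2.326) = Φ(-0.472) + Φ(-4.181) = 0.3186 + 0.0000 = 0.3186.
Type II error: β = 1 − power = 1 − 0.3186 = 0.6814.

β ≈ 0.681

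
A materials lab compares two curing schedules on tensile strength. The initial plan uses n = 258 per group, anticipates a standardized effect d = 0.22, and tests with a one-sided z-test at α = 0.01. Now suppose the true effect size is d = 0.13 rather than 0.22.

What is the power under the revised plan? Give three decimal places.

Power ≈ 0.198

With d = 0.13: δ = d·√(n/2) = 0.13 × √(258/2) = 1.4765. Critical value z_{0.01} = 2.326.
Revised power = P(Z > 2.326 − δ) = Φ(-0.850) = 0.1977.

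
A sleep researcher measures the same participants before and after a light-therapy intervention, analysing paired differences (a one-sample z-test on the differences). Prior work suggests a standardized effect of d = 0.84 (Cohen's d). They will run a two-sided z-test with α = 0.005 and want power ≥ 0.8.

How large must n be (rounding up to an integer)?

Set Φ(δ − 2.807) = 0.8; then δ − 2.807 = Φ⁻¹(0.8) = 0.842, giving δ = 3.649.
(The Φ(−δ − z_{α/2}) term is vanishingly small for δ > 0 and is dropped in the standard sample-size formula.)
δ = d·√n ⇒ n = (δ/d)² = (3.649 / 0.84)² = 18.87.
Rounding up, n = 19.

n = 19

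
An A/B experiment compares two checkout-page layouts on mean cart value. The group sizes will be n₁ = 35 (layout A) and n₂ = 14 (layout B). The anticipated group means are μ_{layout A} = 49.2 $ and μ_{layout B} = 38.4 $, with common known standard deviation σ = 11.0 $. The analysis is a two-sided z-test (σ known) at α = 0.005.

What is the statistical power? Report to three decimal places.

Standardized effect: d = |μ_{layout A} − μ_{layout B}| / σ = |49.2 − 38.4| / 11.0 = 0.9818
Noncentrality parameter: λ = d / √(1/n₁ + 1/n₂) = 0.9818 / √(1/35 + 1/14) = 3.1048
Two-sided α = 0.005 → critical value z_{0.0025} = 2.807.
Power = Φ(λ − 2.807) + Φ(−λ − 2.807) = Φ(0.298) + Φ(-5.912) = 0.6171 + 0.0000 = 0.6171.

Power ≈ 0.617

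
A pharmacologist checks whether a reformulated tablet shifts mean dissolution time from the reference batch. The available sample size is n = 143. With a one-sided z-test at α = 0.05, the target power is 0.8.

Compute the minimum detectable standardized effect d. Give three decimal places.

d ≈ 0.208

Required noncentrality: δ = z_{0.05} + z_{0.20} = 1.645 + 0.842 = 2.486.
δ = d·√n ⇒ d = δ/√n = 2.486/√143 = 0.2079.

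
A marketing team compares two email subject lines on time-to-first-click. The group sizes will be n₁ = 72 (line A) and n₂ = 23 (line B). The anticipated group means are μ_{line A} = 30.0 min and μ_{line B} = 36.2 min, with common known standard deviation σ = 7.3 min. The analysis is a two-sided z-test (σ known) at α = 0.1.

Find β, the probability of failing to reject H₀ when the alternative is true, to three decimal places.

Standardized effect: d = |μ_{line A} − μ_{line B}| / σ = |30.0 − 36.2| / 7.3 = 0.8493
Noncentrality parameter: δ = d / √(1/n₁ + 1/n₂) = 0.8493 / √(1/72 + 1/23) = 3.5460
Two-sided α = 0.1 → critical value z_{0.05} = 1.645.
Power = Φ(δ − 1.645) + Φ(−δ − 1.645) = Φ(1.901) + Φ(-5.191) = 0.9714 + 0.0000 = 0.9714.
Type II error: β = 1 − power = 1 − 0.9714 = 0.0286.

β ≈ 0.029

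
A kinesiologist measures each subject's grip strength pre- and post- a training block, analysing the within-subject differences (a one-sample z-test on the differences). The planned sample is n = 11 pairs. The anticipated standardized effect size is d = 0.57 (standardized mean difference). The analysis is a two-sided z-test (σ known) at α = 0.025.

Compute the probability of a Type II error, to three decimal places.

β ≈ 0.637

Noncentrality parameter: δ = d·√n = 0.57 × √11 = 1.8905
Critical value for a two-sided test at α = 0.025: z_{α/2} = 2.241.
Power = Φ(δ − 2.241) + Φ(−δ − 2.241) = Φ(-0.351) + Φ(-4.132) = 0.3628 + 0.0000 = 0.3628.
Type II error: β = 1 − power = 1 − 0.3628 = 0.6372.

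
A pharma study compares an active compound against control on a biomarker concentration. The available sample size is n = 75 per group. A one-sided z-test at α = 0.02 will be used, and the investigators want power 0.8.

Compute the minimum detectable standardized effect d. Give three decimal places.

Need Φ(δ − 2.054) = 0.8, so δ = 2.054 + 0.842 = 2.895.
δ = d·√(n/2) ⇒ d = δ/√(n/2) = 2.895/√(75/2) = 0.4728.

d ≈ 0.473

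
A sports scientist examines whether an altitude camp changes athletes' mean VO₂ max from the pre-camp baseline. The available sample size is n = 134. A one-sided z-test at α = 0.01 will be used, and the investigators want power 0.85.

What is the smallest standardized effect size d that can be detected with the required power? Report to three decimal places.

Required noncentrality: δ = z_{0.01} + z_{0.15} = 2.326 + 1.036 = 3.363.
δ = d·√n ⇒ d = δ/√n = 3.363/√134 = 0.2905.

d ≈ 0.291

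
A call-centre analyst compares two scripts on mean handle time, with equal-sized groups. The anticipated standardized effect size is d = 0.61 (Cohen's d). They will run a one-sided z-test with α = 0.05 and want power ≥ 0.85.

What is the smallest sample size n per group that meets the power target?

n = 39 per group

For power 0.85 need Φ(δ − z_{0.05}) = 0.85, so δ = z_{0.05} + z_{0.15} = 1.645 + 1.036 = 2.681.
δ = d·√(n/2) ⇒ n = 2(δ/d)² = 2 × (2.681 / 0.61)² = 38.64.
Round up to the next whole unit.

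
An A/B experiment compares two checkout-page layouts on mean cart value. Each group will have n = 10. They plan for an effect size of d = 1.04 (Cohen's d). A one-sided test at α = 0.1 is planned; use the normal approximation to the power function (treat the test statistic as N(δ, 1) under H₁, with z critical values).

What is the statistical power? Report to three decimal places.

Noncentrality parameter: δ = d·√(n/2) = 1.04 × √(10/2) = 2.3255
One-sided α = 0.1 → critical value z_{0.1} = 1.282.
Power = Φ(δ − 1.282) = Φ(1.044) = 0.8517.

Power ≈ 0.852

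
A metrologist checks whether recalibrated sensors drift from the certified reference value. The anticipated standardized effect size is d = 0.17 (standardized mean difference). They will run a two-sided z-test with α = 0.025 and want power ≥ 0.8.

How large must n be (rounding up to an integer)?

Set Φ(δ − 2.241) = 0.8; then δ − 2.241 = Φ⁻¹(0.8) = 0.842, giving δ = 3.083.
(Ignoring the negligible lower-tail rejection probability gives the usual closed-form inversion.)
δ = d·√n ⇒ n = (δ/d)² = (3.083 / 0.17)² = 328.89.
Rounding up, n = 329.

n = 329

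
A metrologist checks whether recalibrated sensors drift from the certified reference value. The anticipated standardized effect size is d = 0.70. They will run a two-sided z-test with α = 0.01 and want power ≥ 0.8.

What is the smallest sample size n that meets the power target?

n = 24

For power 0.8 need Φ(δ − z_{0.005}) = 0.8, so δ = z_{0.005} + z_{0.20} = 2.576 + 0.842 = 3.417.
(Ignoring the negligible lower-tail rejection probability gives the usual closed-form inversion.)
δ = d·√n ⇒ n = (δ/d)² = (3.417 / 0.70)² = 23.83.
Rounding up, n = 24.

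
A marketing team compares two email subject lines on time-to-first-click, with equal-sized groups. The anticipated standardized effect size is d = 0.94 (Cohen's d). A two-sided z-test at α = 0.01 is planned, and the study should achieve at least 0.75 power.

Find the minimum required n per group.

n = 24 per group

Set Φ(δ − 2.576) = 0.75; then δ − 2.576 = Φ⁻¹(0.75) = 0.674, giving δ = 3.250.
(For δ > 0 the lower-tail rejection region contributes negligibly to power, so the one-term inversion is standard.)
δ = d·√(n/2) ⇒ n = 2(δ/d)² = 2 × (3.250 / 0.94)² = 23.91.
Round up to the next whole unit.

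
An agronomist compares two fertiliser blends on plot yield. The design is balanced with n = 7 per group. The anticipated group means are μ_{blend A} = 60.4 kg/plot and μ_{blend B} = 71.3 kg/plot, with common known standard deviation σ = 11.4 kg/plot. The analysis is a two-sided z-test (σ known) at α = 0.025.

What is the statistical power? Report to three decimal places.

Standardized effect: d = |μ_{blend A} − μ_{blend B}| / σ = |60.4 − 71.3| / 11.4 = 0.9561
Noncentrality parameter: δ = d·√(n/2) = 0.9561 × √(7/2) = 1.7888
Critical value for a two-sided test at α = 0.025: z_{α/2} = 2.241.
Power = Φ(δ − 2.241) + Φ(−δ − 2.241) = Φ(-0.453) + Φ(-4.030) = 0.3254 + 0.0000 = 0.3254.

Power ≈ 0.325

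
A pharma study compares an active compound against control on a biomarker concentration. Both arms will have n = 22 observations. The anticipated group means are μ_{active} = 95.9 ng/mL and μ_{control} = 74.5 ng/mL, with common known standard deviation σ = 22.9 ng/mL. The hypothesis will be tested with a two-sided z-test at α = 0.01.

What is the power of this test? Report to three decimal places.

Power ≈ 0.700

Standardized effect: d = |μ_{active} − μ_{control}| / σ = |95.9 − 74.5| / 22.9 = 0.9345
Noncentrality parameter: δ = d·√(n/2) = 0.9345 × √(22/2) = 3.0994
Critical value for a two-sided test at α = 0.01: z_{α/2} = 2.576.
Power = Φ(δ − 2.576) + Φ(−δ − 2.576) = Φ(0.524) + Φ(-5.675) = 0.6997 + 0.0000 = 0.6997.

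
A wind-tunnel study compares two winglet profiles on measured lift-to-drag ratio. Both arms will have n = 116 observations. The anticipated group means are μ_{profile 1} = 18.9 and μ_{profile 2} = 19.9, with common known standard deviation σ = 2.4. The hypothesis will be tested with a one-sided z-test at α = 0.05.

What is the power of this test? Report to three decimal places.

Power ≈ 0.937

Standardized effect: d = |μ_{profile 1} − μ_{profile 2}| / σ = |18.9 − 19.9| / 2.4 = 0.4167
Noncentrality parameter: δ = d·√(n/2) = 0.4167 × √(116/2) = 3.1732
One-sided α = 0.05 → critical value z_{0.05} = 1.645.
Power = Φ(δ − 1.645) = Φ(1.528) = 0.9368.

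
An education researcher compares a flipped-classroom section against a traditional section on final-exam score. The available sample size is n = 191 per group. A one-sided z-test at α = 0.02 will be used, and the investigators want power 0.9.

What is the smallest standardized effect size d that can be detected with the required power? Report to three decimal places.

d ≈ 0.341

Required noncentrality: δ = z_{0.02} + z_{0.10} = 2.054 + 1.282 = 3.335.
δ = d·√(n/2) ⇒ d = δ/√(n/2) = 3.335/√(191/2) = 0.3413.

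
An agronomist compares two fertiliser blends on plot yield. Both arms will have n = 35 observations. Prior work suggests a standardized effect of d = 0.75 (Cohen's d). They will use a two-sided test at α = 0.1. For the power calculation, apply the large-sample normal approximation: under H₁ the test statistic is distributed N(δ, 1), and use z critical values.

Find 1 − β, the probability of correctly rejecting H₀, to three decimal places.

Noncentrality parameter: λ = d·√(n/2) = 0.75 × √(35/2) = 3.1375
Two-sided α = 0.1 → critical value z_{0.05} = 1.645.
Power = Φ(λ − 1.645) + Φ(−λ − 1.645) = Φ(1.493) + Φ(-4.782) = 0.9322 + 0.0000 = 0.9322.

Power ≈ 0.932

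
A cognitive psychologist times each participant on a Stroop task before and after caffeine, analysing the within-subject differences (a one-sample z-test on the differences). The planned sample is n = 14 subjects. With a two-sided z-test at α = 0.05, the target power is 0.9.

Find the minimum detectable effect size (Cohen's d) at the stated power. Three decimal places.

Need Φ(δ − 1.960) = 0.9, so δ = 1.960 + 1.282 = 3.242.
(The second rejection-region term Φ(−δ − z_{α/2}) is negligible and dropped.)
δ = d·√n ⇒ d = δ/√n = 3.242/√14 = 0.8663.

d ≈ 0.866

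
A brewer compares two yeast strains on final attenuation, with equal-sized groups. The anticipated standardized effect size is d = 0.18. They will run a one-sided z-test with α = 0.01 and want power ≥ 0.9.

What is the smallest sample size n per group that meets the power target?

For power 0.9 need Φ(δ − z_{0.01}) = 0.9, so δ = z_{0.01} + z_{0.10} = 2.326 + 1.282 = 3.608.
δ = d·√(n/2) ⇒ n = 2(δ/d)² = 2 × (3.608 / 0.18)² = 803.51.
Rounding up, n = 804 per group.

n = 804 per group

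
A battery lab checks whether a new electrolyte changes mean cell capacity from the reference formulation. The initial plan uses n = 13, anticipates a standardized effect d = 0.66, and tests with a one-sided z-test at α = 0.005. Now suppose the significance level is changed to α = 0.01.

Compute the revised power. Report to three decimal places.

Power ≈ 0.521

δ = d·√n = 0.66 × √13 = 2.3797 (unchanged). New critical value: z_{0.01} = 2.326.
Revised power = P(Z > 2.326 − δ) = Φ(0.053) = 0.5213.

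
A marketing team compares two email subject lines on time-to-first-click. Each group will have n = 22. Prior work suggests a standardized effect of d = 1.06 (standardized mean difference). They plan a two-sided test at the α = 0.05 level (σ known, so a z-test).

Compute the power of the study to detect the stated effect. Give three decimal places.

Power ≈ 0.940

Noncentrality parameter: δ = d·√(n/2) = 1.06 × √(22/2) = 3.5156
Critical value for a two-sided test at α = 0.05: z_{α/2} = 1.960.
Power = Φ(δ − 1.960) + Φ(−δ − 1.960) = Φ(1.556) + Φ(-5.476) = 0.9401 + 0.0000 = 0.9401.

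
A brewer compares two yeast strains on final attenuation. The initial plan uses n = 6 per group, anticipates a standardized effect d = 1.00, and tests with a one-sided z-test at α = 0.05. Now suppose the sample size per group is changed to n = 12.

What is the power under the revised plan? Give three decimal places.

Power ≈ 0.789

With n = 12 per group: δ = d·√(n/2) = 1.00 × √(12/2) = 2.4495. Critical value z_{0.05} = 1.645.
Revised power = Φ(δ − 1.645) = Φ(0.805) = 0.7895.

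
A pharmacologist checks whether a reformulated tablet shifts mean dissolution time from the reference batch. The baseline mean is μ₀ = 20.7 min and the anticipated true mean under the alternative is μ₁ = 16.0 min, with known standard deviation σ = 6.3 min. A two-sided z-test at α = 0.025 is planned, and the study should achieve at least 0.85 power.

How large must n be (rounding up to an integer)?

Standardized effect: d = |μ₁ − μ₀| / σ = |16.0 − 20.7| / 6.3 = 0.7460
Set Φ(δ − 2.241) = 0.85; then δ − 2.241 = Φ⁻¹(0.85) = 1.036, giving δ = 3.278.
(Ignoring the negligible lower-tail rejection probability gives the usual closed-form inversion.)
δ = d·√n ⇒ n = (δ/d)² = (3.278 / 0.7460)² = 19.30.
Round up to the next whole unit.

n = 20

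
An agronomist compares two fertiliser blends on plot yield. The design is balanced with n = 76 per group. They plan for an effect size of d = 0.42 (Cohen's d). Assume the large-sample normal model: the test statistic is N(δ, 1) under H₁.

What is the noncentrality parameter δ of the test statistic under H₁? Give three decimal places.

The noncentrality parameter scales effect size by the design's sample-size factor: δ = d·√(n/2) = 0.42 × √(76/2) = 2.5891

δ ≈ 2.589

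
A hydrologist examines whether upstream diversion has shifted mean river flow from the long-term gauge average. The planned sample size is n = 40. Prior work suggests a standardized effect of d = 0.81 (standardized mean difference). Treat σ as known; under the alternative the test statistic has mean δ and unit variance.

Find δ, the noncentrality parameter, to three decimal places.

δ = d·√n = 0.81 × √40 = 5.1229

δ ≈ 5.123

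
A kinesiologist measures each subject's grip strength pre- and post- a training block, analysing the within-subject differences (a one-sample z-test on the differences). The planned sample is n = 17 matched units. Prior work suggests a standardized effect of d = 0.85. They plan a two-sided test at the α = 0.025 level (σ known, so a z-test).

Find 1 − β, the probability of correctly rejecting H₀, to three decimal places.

Power ≈ 0.897

Noncentrality parameter: δ = d·√n = 0.85 × √17 = 3.5046
Critical value for a two-sided test at α = 0.025: z_{α/2} = 2.241.
Power = Φ(δ − 2.241) + Φ(−δ − 2.241) = Φ(1.263) + Φ(-5.746) = 0.8967 + 0.0000 = 0.8967.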